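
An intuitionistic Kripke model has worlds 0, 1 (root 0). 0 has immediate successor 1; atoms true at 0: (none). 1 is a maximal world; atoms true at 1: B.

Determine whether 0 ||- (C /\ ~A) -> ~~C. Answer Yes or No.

0 ||- (C /\ ~A) -> ~~C vacuously: no world accessible from 0 forces the antecedent C /\ ~A.

Yes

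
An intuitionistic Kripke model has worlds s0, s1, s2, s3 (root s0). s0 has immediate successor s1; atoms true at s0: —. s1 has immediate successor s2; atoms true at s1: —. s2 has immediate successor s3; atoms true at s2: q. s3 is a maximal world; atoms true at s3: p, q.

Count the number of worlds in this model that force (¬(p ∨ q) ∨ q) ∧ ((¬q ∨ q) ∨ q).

s0: does not force it — s0 ⊮ (¬(p ∨ q) ∨ q) ∧ ((¬q ∨ q) ∨ q) since s0 fails ¬(p ∨ q) ∨ q.
s1: does not force it — s1 ⊮ (¬(p ∨ q) ∨ q) ∧ ((¬q ∨ q) ∨ q) since s1 fails ¬(p ∨ q) ∨ q.
s2: forces it.
s3: forces it.
Worlds forcing the formula: {s2, s3}.

2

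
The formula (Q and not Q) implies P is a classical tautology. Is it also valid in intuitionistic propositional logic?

This is an instance of ex falso quodlibet, which is intuitionistically derivable.
No world can force both Q and not Q, so the antecedent Q and not Q is never forced and the implication holds vacuously at every world.

Yes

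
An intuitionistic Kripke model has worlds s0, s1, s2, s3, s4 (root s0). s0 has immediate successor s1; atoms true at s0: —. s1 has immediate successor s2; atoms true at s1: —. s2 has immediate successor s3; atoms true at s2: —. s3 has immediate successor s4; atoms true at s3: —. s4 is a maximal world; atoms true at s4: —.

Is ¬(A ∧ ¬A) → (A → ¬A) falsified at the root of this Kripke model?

No

s0 ⊩ ¬(A ∧ ¬A) → (A → ¬A): every world accessible from s0 that forces ¬(A ∧ ¬A) (namely s0, s1, s2, s3, s4) also forces A → ¬A.
So the root s0 forces ¬(A ∧ ¬A) → (A → ¬A); the model is not a countermodel.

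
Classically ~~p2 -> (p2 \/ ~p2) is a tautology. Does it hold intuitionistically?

No

This is a variant of double-negation elimination (deriving excluded middle from double negation), which is not intuitionistically valid.
A Kripke countermodel: worlds u, v; order generated by u <= v; atoms true at each world — u:{}; v:{p2}.
u ||-/- ~~p2 -> (p2 \/ ~p2): already at u itself, u ||- ~~p2 but u ||-/- p2 \/ ~p2.
u ||-/- p2 \/ ~p2: neither disjunct is forced at u.
u lacks atom p2, so u ||-/- p2.
So the root u does not force the formula.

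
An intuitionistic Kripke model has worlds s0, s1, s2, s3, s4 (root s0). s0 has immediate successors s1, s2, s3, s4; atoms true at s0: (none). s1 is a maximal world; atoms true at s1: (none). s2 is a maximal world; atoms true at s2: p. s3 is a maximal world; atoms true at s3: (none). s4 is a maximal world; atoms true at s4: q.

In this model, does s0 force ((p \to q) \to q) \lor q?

No

s0 \nVdash ((p \to q) \to q) \lor q: neither disjunct is forced at s0.
s0 \nVdash (p \to q) \to q: at the accessible world s1, s1 \Vdash p \to q but s1 \nVdash q.
s1 lacks atom q, so s1 \nVdash q.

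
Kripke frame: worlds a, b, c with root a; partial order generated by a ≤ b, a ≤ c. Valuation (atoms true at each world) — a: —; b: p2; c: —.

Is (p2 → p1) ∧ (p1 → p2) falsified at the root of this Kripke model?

a ⊮ (p2 → p1) ∧ (p1 → p2) since a fails p2 → p1.
So the root a does not force (p2 → p1) ∧ (p1 → p2); the model is a countermodel.

Yes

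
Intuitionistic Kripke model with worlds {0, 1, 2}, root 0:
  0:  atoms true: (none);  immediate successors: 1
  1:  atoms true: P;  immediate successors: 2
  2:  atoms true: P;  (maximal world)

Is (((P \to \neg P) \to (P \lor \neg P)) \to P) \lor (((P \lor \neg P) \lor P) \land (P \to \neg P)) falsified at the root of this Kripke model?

0 \nVdash (((P \to \neg P) \to (P \lor \neg P)) \to P) \lor (((P \lor \neg P) \lor P) \land (P \to \neg P)): neither disjunct is forced at 0.
0 \nVdash ((P \to \neg P) \to (P \lor \neg P)) \to P: already at 0 itself, 0 \Vdash (P \to \neg P) \to (P \lor \neg P) but 0 \nVdash P.
0 lacks atom P, so 0 \nVdash P.
So the root 0 does not force (((P \to \neg P) \to (P \lor \neg P)) \to P) \lor (((P \lor \neg P) \lor P) \land (P \to \neg P)); the model is a countermodel.

Yes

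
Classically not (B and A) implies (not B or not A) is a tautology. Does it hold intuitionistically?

No

This is the constructively invalid direction of De Morgan's law for conjunction, which is not intuitionistically valid.
A Kripke countermodel: worlds u, v, w; order generated by u <= v, u <= w; atoms true at each world — u:{}; v:{B}; w:{A}.
u does not force not (B and A) implies (not B or not A): already at u itself, u forces not (B and A) but u does not force not B or not A.
u does not force not B or not A: neither disjunct is forced at u.
u does not force not B since v is accessible from u and v forces B.
So the root u does not force the formula.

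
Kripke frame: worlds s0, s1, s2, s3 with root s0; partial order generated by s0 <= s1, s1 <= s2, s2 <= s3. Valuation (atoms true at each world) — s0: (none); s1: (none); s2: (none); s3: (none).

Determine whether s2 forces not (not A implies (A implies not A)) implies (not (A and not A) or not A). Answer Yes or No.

s2 forces not (not A implies (A implies not A)) implies (not (A and not A) or not A) vacuously: no world accessible from s2 forces the antecedent not (not A implies (A implies not A)).

Yes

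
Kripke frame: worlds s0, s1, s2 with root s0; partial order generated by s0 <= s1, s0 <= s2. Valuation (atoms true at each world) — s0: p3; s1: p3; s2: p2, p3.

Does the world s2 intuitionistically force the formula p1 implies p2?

s2 forces p1 implies p2 vacuously: no world accessible from s2 forces the antecedent p1.

Yes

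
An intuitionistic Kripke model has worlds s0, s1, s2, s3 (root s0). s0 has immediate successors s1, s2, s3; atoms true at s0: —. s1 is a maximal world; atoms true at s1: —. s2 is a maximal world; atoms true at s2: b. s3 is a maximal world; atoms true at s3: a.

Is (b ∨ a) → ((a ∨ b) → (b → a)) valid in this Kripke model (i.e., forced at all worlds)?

No

Not every world: s0 ⊮ (b ∨ a) → ((a ∨ b) → (b → a)).
s0 ⊮ (b ∨ a) → ((a ∨ b) → (b → a)): at the accessible world s2, s2 ⊩ b ∨ a but s2 ⊮ (a ∨ b) → (b → a).
s2 ⊮ (a ∨ b) → (b → a): already at s2 itself, s2 ⊩ a ∨ b but s2 ⊮ b → a.
s2 ⊮ b → a: already at s2 itself, s2 ⊩ b but s2 ⊮ a.
s2 lacks atom a, so s2 ⊮ a.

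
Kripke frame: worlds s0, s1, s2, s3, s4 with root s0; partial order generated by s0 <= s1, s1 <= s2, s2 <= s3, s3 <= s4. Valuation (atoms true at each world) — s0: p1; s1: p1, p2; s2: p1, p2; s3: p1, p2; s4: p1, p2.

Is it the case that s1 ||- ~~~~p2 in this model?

Yes

s1 ||- ~~~~p2: no world accessible from s1 forces ~~~p2.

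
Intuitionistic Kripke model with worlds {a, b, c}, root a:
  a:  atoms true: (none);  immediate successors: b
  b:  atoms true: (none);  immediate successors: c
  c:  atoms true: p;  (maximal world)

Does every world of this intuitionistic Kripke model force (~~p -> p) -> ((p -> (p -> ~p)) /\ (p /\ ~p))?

Not every world: a ||-/- (~~p -> p) -> ((p -> (p -> ~p)) /\ (p /\ ~p)).
a ||-/- (~~p -> p) -> ((p -> (p -> ~p)) /\ (p /\ ~p)): at the accessible world c, c ||- ~~p -> p but c ||-/- (p -> (p -> ~p)) /\ (p /\ ~p).
c ||-/- (p -> (p -> ~p)) /\ (p /\ ~p) since c fails p -> (p -> ~p).

No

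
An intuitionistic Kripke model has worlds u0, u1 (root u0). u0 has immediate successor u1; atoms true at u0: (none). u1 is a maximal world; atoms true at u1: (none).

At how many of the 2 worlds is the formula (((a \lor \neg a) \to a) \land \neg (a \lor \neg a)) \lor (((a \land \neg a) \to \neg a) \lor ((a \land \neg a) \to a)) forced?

2

u0: forces it.
u1: forces it.
Worlds forcing the formula: {u0, u1}.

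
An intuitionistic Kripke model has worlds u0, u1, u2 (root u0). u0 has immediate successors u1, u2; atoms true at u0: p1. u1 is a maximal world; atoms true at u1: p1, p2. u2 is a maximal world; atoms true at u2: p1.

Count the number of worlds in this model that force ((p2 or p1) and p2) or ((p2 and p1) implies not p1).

2

u0: does not force it — u0 does not force ((p2 or p1) and p2) or ((p2 and p1) implies not p1): neither disjunct is forced at u0.
u1: forces it.
u2: forces it.
Worlds forcing the formula: {u1, u2}.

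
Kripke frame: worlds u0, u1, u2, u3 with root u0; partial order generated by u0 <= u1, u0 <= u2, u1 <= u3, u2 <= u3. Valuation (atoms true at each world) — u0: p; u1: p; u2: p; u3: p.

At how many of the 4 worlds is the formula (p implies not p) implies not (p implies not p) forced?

u0: forces it.
u1: forces it.
u2: forces it.
u3: forces it.
Worlds forcing the formula: {u0, u1, u2, u3}.

4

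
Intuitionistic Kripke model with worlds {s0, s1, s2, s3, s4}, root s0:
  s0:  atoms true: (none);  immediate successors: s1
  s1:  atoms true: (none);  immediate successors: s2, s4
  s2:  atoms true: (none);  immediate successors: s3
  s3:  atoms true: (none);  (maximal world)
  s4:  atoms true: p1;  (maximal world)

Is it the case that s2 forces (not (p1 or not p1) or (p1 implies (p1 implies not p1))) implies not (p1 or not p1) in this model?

No

s2 does not force (not (p1 or not p1) or (p1 implies (p1 implies not p1))) implies not (p1 or not p1): already at s2 itself, s2 forces not (p1 or not p1) or (p1 implies (p1 implies not p1)) but s2 does not force not (p1 or not p1).
s2 does not force not (p1 or not p1) since s2 is accessible from s2 and s2 forces p1 or not p1.
s2 forces p1 or not p1 via the disjunct not p1.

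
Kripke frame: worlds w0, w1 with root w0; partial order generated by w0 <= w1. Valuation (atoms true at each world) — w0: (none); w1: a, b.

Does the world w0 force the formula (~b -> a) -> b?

w0 ||-/- (~b -> a) -> b: already at w0 itself, w0 ||- ~b -> a but w0 ||-/- b.
w0 lacks atom b, so w0 ||-/- b.

No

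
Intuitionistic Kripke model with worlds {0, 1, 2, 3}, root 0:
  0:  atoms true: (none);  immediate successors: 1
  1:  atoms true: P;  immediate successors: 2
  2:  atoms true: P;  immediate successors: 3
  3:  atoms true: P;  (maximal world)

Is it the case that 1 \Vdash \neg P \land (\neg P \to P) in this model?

No

1 \nVdash \neg P \land (\neg P \to P) since 1 fails \neg P.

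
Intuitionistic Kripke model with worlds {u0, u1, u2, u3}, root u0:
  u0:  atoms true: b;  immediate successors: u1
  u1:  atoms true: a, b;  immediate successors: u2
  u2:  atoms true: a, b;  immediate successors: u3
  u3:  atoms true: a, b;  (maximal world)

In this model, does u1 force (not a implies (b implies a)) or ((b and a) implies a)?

Yes

u1 forces (not a implies (b implies a)) or ((b and a) implies a) via the disjunct not a implies (b implies a).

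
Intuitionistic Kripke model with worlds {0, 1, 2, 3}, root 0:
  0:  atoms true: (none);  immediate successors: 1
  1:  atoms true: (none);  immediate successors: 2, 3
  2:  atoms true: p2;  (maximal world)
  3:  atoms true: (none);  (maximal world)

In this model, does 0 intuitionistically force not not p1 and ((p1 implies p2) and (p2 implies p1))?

0 does not force not not p1 and ((p1 implies p2) and (p2 implies p1)) since 0 fails not not p1.

No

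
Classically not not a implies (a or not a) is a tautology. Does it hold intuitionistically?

This is a variant of double-negation elimination (deriving excluded middle from double negation), which is not intuitionistically valid.
A Kripke countermodel: worlds u, v; order generated by u <= v; atoms true at each world — u:{}; v:{a}.
u does not force not not a implies (a or not a): already at u itself, u forces not not a but u does not force a or not a.
u does not force a or not a: neither disjunct is forced at u.
u lacks atom a, so u does not force a.
So the root u does not force the formula.

No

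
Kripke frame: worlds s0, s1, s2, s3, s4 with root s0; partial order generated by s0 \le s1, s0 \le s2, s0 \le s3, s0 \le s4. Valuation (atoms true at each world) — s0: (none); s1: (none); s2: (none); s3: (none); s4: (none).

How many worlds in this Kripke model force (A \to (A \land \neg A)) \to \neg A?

5

s0: forces it.
s1: forces it.
s2: forces it.
s3: forces it.
s4: forces it.
Worlds forcing the formula: {s0, s1, s2, s3, s4}.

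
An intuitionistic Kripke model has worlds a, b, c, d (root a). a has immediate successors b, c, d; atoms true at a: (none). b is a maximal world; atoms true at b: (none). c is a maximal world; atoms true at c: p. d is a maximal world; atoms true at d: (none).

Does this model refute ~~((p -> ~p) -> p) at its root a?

Yes

a ||-/- ~~((p -> ~p) -> p) since b is accessible from a and b ||- ~((p -> ~p) -> p).
b ||- ~((p -> ~p) -> p): no world accessible from b forces (p -> ~p) -> p.
So the root a does not force ~~((p -> ~p) -> p); the model is a countermodel.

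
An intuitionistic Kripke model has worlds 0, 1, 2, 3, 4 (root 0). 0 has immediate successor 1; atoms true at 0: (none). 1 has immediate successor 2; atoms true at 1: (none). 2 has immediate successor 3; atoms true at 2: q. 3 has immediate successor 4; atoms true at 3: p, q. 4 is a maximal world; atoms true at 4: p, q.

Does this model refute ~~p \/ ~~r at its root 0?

0 ||- ~~p \/ ~~r via the disjunct ~~p.
So the root 0 forces ~~p \/ ~~r; the model is not a countermodel.

No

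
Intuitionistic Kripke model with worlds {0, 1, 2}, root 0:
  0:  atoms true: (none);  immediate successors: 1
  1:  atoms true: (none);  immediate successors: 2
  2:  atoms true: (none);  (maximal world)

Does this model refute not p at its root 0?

No

0 forces not p: no world accessible from 0 forces p.
So the root 0 forces not p; the model is not a countermodel.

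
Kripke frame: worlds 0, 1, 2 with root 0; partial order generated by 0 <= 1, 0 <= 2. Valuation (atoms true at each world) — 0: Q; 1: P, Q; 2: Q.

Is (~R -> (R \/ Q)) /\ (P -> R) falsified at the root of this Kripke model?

Yes

0 ||-/- (~R -> (R \/ Q)) /\ (P -> R) since 0 fails P -> R.
So the root 0 does not force (~R -> (R \/ Q)) /\ (P -> R); the model is a countermodel.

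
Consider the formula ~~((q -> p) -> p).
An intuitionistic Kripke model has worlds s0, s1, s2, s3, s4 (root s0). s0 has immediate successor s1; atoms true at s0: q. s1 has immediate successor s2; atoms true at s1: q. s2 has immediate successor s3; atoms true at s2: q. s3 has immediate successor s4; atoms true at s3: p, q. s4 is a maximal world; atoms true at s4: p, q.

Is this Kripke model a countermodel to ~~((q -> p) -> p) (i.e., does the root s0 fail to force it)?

No

s0 ||- ~~((q -> p) -> p): no world accessible from s0 forces ~((q -> p) -> p).
So the root s0 forces ~~((q -> p) -> p); the model is not a countermodel.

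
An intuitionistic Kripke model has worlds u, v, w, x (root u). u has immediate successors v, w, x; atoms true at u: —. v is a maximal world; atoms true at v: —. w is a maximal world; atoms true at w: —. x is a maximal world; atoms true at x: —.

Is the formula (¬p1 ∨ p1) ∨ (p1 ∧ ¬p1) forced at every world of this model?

u ⊩ (¬p1 ∨ p1) ∨ (p1 ∧ ¬p1) via the disjunct ¬p1 ∨ p1.
Since the root u forces (¬p1 ∨ p1) ∨ (p1 ∧ ¬p1) and forcing is persistent (monotone upward), every world forces it.

Yes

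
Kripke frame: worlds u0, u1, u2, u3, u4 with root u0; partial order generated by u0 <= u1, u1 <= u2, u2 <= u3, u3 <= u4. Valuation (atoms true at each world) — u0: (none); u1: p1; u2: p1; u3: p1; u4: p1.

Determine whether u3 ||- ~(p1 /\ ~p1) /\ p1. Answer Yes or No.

u3 ||- ~(p1 /\ ~p1) /\ p1 since u3 forces both conjuncts.

Yes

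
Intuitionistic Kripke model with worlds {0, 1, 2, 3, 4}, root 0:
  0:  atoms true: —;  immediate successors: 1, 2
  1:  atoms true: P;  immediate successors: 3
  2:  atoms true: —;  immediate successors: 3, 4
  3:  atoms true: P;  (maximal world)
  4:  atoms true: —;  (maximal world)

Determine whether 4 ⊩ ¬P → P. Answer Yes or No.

No

4 ⊮ ¬P → P: already at 4 itself, 4 ⊩ ¬P but 4 ⊮ P.
4 lacks atom P, so 4 ⊮ P.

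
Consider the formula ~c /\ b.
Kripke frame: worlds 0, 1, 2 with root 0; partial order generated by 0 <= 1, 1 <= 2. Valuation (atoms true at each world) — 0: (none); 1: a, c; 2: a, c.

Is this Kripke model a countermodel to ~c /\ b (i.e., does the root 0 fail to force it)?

Yes

0 ||-/- ~c /\ b since 0 fails ~c.
So the root 0 does not force ~c /\ b; the model is a countermodel.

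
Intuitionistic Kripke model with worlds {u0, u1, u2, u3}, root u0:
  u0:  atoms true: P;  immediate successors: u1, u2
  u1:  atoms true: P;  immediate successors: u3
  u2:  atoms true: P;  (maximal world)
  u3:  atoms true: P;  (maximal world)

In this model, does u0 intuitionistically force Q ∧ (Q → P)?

u0 ⊮ Q ∧ (Q → P) since u0 fails Q.

No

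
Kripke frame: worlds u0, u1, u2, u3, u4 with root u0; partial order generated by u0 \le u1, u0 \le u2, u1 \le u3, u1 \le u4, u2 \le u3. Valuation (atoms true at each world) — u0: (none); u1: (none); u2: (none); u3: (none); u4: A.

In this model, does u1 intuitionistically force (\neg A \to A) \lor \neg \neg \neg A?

No

u1 \nVdash (\neg A \to A) \lor \neg \neg \neg A: neither disjunct is forced at u1.
u1 \nVdash \neg A \to A: at the accessible world u3, u3 \Vdash \neg A but u3 \nVdash A.
u3 lacks atom A, so u3 \nVdash A.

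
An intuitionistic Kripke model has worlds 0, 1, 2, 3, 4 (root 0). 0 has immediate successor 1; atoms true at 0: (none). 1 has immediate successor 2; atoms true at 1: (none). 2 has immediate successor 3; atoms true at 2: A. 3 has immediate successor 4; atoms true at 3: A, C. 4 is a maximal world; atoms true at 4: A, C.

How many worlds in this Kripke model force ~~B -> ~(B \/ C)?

0: forces it.
1: forces it.
2: forces it.
3: forces it.
4: forces it.
Worlds forcing the formula: {0, 1, 2, 3, 4}.

5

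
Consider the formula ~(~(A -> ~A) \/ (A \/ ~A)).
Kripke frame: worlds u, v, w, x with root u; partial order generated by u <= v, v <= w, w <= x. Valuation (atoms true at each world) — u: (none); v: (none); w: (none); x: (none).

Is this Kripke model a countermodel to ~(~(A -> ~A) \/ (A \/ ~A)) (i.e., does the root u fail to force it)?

u ||-/- ~(~(A -> ~A) \/ (A \/ ~A)) since u is accessible from u and u ||- ~(A -> ~A) \/ (A \/ ~A).
u ||- ~(A -> ~A) \/ (A \/ ~A) via the disjunct A \/ ~A.
So the root u does not force ~(~(A -> ~A) \/ (A \/ ~A)); the model is a countermodel.

Yes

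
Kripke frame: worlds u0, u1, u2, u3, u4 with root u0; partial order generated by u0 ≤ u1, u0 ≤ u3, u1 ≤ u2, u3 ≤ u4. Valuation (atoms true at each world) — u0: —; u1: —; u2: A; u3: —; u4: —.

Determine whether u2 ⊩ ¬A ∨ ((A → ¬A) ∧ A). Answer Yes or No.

u2 ⊮ ¬A ∨ ((A → ¬A) ∧ A): neither disjunct is forced at u2.
u2 ⊮ ¬A since u2 is accessible from u2 and u2 ⊩ A.

No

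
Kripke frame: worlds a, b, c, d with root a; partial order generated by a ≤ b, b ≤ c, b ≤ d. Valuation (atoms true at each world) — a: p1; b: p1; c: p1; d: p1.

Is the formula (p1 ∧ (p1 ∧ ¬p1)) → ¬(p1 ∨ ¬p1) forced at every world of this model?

Yes

a ⊩ (p1 ∧ (p1 ∧ ¬p1)) → ¬(p1 ∨ ¬p1) vacuously: no world accessible from a forces the antecedent p1 ∧ (p1 ∧ ¬p1).
Since the root a forces (p1 ∧ (p1 ∧ ¬p1)) → ¬(p1 ∨ ¬p1) and forcing is persistent (monotone upward), every world forces it.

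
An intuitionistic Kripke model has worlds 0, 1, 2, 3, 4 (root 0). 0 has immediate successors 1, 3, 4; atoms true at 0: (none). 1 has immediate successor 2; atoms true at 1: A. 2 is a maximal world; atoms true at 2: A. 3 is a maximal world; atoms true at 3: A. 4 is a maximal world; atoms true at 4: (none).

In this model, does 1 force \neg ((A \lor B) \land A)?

No

1 \nVdash \neg ((A \lor B) \land A) since 1 is accessible from 1 and 1 \Vdash (A \lor B) \land A.
1 \Vdash (A \lor B) \land A since 1 forces both conjuncts.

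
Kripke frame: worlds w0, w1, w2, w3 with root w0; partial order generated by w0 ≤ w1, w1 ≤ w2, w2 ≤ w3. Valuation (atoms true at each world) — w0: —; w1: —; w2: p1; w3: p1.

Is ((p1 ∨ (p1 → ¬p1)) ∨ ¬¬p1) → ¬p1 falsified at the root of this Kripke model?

Yes

w0 ⊮ ((p1 ∨ (p1 → ¬p1)) ∨ ¬¬p1) → ¬p1: already at w0 itself, w0 ⊩ (p1 ∨ (p1 → ¬p1)) ∨ ¬¬p1 but w0 ⊮ ¬p1.
w0 ⊮ ¬p1 since w2 is accessible from w0 and w2 ⊩ p1.
So the root w0 does not force ((p1 ∨ (p1 → ¬p1)) ∨ ¬¬p1) → ¬p1; the model is a countermodel.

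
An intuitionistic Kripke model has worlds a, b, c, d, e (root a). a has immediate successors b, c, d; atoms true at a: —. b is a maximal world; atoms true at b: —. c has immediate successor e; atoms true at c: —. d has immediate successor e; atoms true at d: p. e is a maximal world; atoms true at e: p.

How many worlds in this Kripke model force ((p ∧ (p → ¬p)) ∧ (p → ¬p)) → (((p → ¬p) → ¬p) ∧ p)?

5

a: forces it.
b: forces it.
c: forces it.
d: forces it.
e: forces it.
Worlds forcing the formula: {a, b, c, d, e}.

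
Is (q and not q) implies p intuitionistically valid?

This is an instance of ex falso quodlibet, which is intuitionistically derivable.
No world can force both q and not q, so the antecedent q and not q is never forced and the implication holds vacuously at every world.

Yes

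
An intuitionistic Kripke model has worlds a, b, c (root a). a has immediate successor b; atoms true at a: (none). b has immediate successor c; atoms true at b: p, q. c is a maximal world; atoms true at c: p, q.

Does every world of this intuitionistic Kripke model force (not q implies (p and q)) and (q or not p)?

No

Not every world: a does not force (not q implies (p and q)) and (q or not p).
a does not force (not q implies (p and q)) and (q or not p) since a fails q or not p.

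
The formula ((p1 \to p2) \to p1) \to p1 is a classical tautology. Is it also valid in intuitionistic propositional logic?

This is Peirce's law, which is not intuitionistically valid.
A Kripke countermodel: worlds a, b; order generated by a \le b; atoms true at each world — a:{}; b:{p1}.
a \nVdash ((p1 \to p2) \to p1) \to p1: already at a itself, a \Vdash (p1 \to p2) \to p1 but a \nVdash p1.
a lacks atom p1, so a \nVdash p1.
So the root a does not force the formula.

No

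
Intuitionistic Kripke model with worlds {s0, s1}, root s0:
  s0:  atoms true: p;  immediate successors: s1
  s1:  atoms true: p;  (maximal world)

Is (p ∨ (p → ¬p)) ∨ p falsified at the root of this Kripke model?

s0 ⊩ (p ∨ (p → ¬p)) ∨ p via the disjunct p ∨ (p → ¬p).
So the root s0 forces (p ∨ (p → ¬p)) ∨ p; the model is not a countermodel.

No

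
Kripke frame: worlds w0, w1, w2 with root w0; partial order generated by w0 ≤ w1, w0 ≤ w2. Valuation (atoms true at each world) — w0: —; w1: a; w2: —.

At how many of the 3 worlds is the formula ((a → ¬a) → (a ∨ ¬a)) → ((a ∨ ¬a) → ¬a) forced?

1

w0: does not force it — w0 ⊮ ((a → ¬a) → (a ∨ ¬a)) → ((a ∨ ¬a) → ¬a): already at w0 itself, w0 ⊩ (a → ¬a) → (a ∨ ¬a) but w0 ⊮ (a ∨ ¬a) → ¬a.
w1: does not force it — w1 ⊮ ((a → ¬a) → (a ∨ ¬a)) → ((a ∨ ¬a) → ¬a): already at w1 itself, w1 ⊩ (a → ¬a) → (a ∨ ¬a) but w1 ⊮ (a ∨ ¬a) → ¬a.
w2: forces it.
Worlds forcing the formula: {w2}.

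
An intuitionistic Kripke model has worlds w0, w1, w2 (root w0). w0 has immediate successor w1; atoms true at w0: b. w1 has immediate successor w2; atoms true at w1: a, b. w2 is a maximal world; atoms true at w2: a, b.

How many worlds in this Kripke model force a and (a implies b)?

w0: does not force it — w0 does not force a and (a implies b) since w0 fails a.
w1: forces it.
w2: forces it.
Worlds forcing the formula: {w1, w2}.

2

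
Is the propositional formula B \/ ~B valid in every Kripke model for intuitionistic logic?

No

This is the law of excluded middle, which is not intuitionistically valid.
A Kripke countermodel: worlds 0, 1; order generated by 0 <= 1; atoms true at each world — 0:{}; 1:{B}.
0 ||-/- B \/ ~B: neither disjunct is forced at 0.
0 lacks atom B, so 0 ||-/- B.
So the root 0 does not force the formula.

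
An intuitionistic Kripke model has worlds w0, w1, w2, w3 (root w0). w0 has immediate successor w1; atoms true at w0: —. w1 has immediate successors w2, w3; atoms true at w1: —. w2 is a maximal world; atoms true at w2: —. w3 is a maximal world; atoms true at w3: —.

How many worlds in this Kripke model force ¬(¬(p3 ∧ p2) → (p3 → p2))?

0

w0: does not force it — w0 ⊮ ¬(¬(p3 ∧ p2) → (p3 → p2)) since w0 is accessible from w0 and w0 ⊩ ¬(p3 ∧ p2) → (p3 → p2).
w1: does not force it.
w2: does not force it.
w3: does not force it.
Worlds forcing the formula: { }.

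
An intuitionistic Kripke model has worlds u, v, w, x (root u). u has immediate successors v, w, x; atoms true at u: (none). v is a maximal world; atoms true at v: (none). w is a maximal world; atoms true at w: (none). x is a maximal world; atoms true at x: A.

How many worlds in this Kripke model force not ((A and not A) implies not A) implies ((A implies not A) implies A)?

u: forces it.
v: forces it.
w: forces it.
x: forces it.
Worlds forcing the formula: {u, v, w, x}.

4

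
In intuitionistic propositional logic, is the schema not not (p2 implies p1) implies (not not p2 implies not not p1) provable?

This is the distribution of double negation over implication, which is intuitionistically derivable.
Assume not not (p2 implies p1) and not not p2; suppose not p1. Then p2 implies p1 would give not p2 (by contraposition), contradicting not not p2; so not (p2 implies p1), contradicting not not (p2 implies p1). Hence not not p1.

Yes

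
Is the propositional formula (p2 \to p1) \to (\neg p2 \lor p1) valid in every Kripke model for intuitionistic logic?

This is the material-implication-as-disjunction principle, which is not intuitionistically valid.
A Kripke countermodel: worlds w0, w1; order generated by w0 \le w1; atoms true at each world — w0:{}; w1:{p1,p2}.
w0 \nVdash (p2 \to p1) \to (\neg p2 \lor p1): already at w0 itself, w0 \Vdash p2 \to p1 but w0 \nVdash \neg p2 \lor p1.
w0 \nVdash \neg p2 \lor p1: neither disjunct is forced at w0.
w0 \nVdash \neg p2 since w1 is accessible from w0 and w1 \Vdash p2.
So the root w0 does not force the formula.

No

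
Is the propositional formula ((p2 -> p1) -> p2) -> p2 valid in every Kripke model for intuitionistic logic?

No

This is Peirce's law, which is not intuitionistically valid.
A Kripke countermodel: worlds a, b; order generated by a <= b; atoms true at each world — a:{}; b:{p2}.
a ||-/- ((p2 -> p1) -> p2) -> p2: already at a itself, a ||- (p2 -> p1) -> p2 but a ||-/- p2.
a lacks atom p2, so a ||-/- p2.
So the root a does not force the formula.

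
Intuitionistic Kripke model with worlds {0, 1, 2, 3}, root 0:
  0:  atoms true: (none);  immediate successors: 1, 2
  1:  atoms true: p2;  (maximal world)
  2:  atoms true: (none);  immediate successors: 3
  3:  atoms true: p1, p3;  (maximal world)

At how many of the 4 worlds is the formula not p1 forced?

0: does not force it — 0 does not force not p1 since 3 is accessible from 0 and 3 forces p1.
1: forces it.
2: does not force it — 2 does not force not p1 since 3 is accessible from 2 and 3 forces p1.
3: does not force it — 3 does not force not p1 since 3 is accessible from 3 and 3 forces p1.
Worlds forcing the formula: {1}.

1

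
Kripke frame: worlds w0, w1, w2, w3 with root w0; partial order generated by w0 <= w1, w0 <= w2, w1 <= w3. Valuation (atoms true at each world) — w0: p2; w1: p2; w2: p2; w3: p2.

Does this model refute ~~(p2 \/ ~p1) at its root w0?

No

w0 ||- ~~(p2 \/ ~p1): no world accessible from w0 forces ~(p2 \/ ~p1).
So the root w0 forces ~~(p2 \/ ~p1); the model is not a countermodel.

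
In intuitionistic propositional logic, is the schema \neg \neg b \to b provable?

No

This is double-negation elimination, which is not intuitionistically valid.
A Kripke countermodel: worlds w0, w1; order generated by w0 \le w1; atoms true at each world — w0:{}; w1:{b}.
w0 \nVdash \neg \neg b \to b: already at w0 itself, w0 \Vdash \neg \neg b but w0 \nVdash b.
w0 lacks atom b, so w0 \nVdash b.
So the root w0 does not force the formula.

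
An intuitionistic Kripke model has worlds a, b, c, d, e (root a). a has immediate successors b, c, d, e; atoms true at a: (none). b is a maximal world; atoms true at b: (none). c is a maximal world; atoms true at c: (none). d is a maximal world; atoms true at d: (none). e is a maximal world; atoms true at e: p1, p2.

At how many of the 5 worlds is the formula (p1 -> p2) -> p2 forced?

1

a: does not force it — a ||-/- (p1 -> p2) -> p2: already at a itself, a ||- p1 -> p2 but a ||-/- p2.
b: does not force it — b ||-/- (p1 -> p2) -> p2: already at b itself, b ||- p1 -> p2 but b ||-/- p2.
c: does not force it.
d: does not force it.
e: forces it.
Worlds forcing the formula: {e}.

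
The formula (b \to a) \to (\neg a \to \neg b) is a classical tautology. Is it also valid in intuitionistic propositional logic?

Yes

This is the forward direction of contraposition, which is intuitionistically derivable.
Assume b \to a and \neg a. If b held then a would follow, contradicting \neg a; so \neg b.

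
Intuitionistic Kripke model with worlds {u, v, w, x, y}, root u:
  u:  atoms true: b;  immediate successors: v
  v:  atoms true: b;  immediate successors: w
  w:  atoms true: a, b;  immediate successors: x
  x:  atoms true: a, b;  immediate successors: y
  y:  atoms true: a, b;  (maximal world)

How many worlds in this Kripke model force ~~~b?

u: does not force it — u ||-/- ~~~b since u is accessible from u and u ||- ~~b.
v: does not force it — v ||-/- ~~~b since v is accessible from v and v ||- ~~b.
w: does not force it.
x: does not force it.
y: does not force it.
Worlds forcing the formula: { }.

0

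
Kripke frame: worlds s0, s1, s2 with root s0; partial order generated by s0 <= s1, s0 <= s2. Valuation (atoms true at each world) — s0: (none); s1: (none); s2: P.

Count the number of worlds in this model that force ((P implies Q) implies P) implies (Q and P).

1

s0: does not force it — s0 does not force ((P implies Q) implies P) implies (Q and P): at the accessible world s2, s2 forces (P implies Q) implies P but s2 does not force Q and P.
s1: forces it.
s2: does not force it.
Worlds forcing the formula: {s1}.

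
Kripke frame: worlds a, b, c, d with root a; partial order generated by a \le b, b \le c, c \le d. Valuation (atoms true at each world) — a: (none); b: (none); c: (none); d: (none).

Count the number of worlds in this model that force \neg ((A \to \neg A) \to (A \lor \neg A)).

a: does not force it — a \nVdash \neg ((A \to \neg A) \to (A \lor \neg A)) since a is accessible from a and a \Vdash (A \to \neg A) \to (A \lor \neg A).
b: does not force it — b \nVdash \neg ((A \to \neg A) \to (A \lor \neg A)) since b is accessible from b and b \Vdash (A \to \neg A) \to (A \lor \neg A).
c: does not force it — c \nVdash \neg ((A \to \neg A) \to (A \lor \neg A)) since c is accessible from c and c \Vdash (A \to \neg A) \to (A \lor \neg A).
d: does not force it.
Worlds forcing the formula: { }.

0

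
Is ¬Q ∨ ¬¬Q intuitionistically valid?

No

This is the weak law of excluded middle, which is not intuitionistically valid.
A Kripke countermodel: worlds a, b, c; order generated by a ≤ b, a ≤ c; atoms true at each world — a:{}; b:{Q}; c:{}.
a ⊮ ¬Q ∨ ¬¬Q: neither disjunct is forced at a.
a ⊮ ¬Q since b is accessible from a and b ⊩ Q.
So the root a does not force the formula.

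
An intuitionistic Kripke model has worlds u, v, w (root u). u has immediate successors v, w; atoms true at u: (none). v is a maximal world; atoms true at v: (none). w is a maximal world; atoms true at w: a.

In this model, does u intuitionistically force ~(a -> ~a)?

u ||-/- ~(a -> ~a) since v is accessible from u and v ||- a -> ~a.
v ||- a -> ~a vacuously: no world accessible from v forces the antecedent a.

No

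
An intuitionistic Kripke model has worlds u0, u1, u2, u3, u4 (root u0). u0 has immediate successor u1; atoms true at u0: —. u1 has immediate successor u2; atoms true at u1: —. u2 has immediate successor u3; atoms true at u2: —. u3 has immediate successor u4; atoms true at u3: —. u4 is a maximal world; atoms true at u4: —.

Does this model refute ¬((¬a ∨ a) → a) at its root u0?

No

u0 ⊩ ¬((¬a ∨ a) → a): no world accessible from u0 forces (¬a ∨ a) → a.
So the root u0 forces ¬((¬a ∨ a) → a); the model is not a countermodel.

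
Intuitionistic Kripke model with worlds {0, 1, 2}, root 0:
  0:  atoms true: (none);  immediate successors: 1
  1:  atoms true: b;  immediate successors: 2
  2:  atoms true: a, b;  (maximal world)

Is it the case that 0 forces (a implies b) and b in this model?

0 does not force (a implies b) and b since 0 fails b.

No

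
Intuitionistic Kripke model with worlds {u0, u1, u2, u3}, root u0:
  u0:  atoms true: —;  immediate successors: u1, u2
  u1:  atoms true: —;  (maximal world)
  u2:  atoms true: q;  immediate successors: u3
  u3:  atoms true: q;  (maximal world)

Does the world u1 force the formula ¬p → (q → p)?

Yes

u1 ⊩ ¬p → (q → p): every world accessible from u1 that forces ¬p (namely u1) also forces q → p.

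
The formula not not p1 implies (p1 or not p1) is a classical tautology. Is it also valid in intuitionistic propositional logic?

No

This is a variant of double-negation elimination (deriving excluded middle from double negation), which is not intuitionistically valid.
A Kripke countermodel: worlds 0, 1; order generated by 0 <= 1; atoms true at each world — 0:{}; 1:{p1}.
0 does not force not not p1 implies (p1 or not p1): already at 0 itself, 0 forces not not p1 but 0 does not force p1 or not p1.
0 does not force p1 or not p1: neither disjunct is forced at 0.
0 lacks atom p1, so 0 does not force p1.
So the root 0 does not force the formula.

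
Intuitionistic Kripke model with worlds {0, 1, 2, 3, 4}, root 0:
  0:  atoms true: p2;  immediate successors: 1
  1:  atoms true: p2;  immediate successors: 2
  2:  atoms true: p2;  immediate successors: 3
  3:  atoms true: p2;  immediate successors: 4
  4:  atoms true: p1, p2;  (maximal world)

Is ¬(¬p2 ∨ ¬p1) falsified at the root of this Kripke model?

0 ⊩ ¬(¬p2 ∨ ¬p1): no world accessible from 0 forces ¬p2 ∨ ¬p1.
So the root 0 forces ¬(¬p2 ∨ ¬p1); the model is not a countermodel.

No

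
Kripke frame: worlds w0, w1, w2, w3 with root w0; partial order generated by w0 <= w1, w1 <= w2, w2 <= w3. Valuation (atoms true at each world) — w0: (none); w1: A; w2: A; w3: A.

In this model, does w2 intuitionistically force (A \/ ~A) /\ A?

Yes

w2 ||- (A \/ ~A) /\ A since w2 forces both conjuncts.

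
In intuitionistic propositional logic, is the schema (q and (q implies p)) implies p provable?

Yes

This is modus ponens in implicational form, which is intuitionistically derivable.
If a world forces q and q implies p, then applying the implication at that world (which is accessible from itself) gives p.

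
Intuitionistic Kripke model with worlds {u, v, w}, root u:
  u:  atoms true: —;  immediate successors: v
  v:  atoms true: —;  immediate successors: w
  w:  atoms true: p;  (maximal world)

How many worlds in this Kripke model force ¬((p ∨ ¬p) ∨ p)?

u: does not force it — u ⊮ ¬((p ∨ ¬p) ∨ p) since w is accessible from u and w ⊩ (p ∨ ¬p) ∨ p.
v: does not force it — v ⊮ ¬((p ∨ ¬p) ∨ p) since w is accessible from v and w ⊩ (p ∨ ¬p) ∨ p.
w: does not force it.
Worlds forcing the formula: { }.

0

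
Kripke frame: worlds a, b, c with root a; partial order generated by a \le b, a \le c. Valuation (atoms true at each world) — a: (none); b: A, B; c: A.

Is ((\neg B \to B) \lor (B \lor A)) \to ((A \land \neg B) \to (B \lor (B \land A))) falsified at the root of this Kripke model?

a \nVdash ((\neg B \to B) \lor (B \lor A)) \to ((A \land \neg B) \to (B \lor (B \land A))): at the accessible world c, c \Vdash (\neg B \to B) \lor (B \lor A) but c \nVdash (A \land \neg B) \to (B \lor (B \land A)).
c \nVdash (A \land \neg B) \to (B \lor (B \land A)): already at c itself, c \Vdash A \land \neg B but c \nVdash B \lor (B \land A).
c \nVdash B \lor (B \land A): neither disjunct is forced at c.
c lacks atom B, so c \nVdash B.
So the root a does not force ((\neg B \to B) \lor (B \lor A)) \to ((A \land \neg B) \to (B \lor (B \land A))); the model is a countermodel.

Yes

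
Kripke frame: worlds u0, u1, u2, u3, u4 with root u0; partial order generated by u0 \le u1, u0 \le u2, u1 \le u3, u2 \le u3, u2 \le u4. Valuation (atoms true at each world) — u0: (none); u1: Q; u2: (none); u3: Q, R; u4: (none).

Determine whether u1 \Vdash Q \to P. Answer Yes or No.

No

u1 \nVdash Q \to P: already at u1 itself, u1 \Vdash Q but u1 \nVdash P.
u1 lacks atom P, so u1 \nVdash P.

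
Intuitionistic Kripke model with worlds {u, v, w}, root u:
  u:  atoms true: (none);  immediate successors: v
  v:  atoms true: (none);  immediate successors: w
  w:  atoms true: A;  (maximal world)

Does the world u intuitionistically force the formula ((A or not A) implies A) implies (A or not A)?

No

u does not force ((A or not A) implies A) implies (A or not A): already at u itself, u forces (A or not A) implies A but u does not force A or not A.
u does not force A or not A: neither disjunct is forced at u.
u lacks atom A, so u does not force A.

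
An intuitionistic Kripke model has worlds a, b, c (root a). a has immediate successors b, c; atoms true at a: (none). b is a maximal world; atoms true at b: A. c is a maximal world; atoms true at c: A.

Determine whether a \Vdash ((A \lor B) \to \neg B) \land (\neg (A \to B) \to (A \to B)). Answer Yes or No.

a \nVdash ((A \lor B) \to \neg B) \land (\neg (A \to B) \to (A \to B)) since a fails \neg (A \to B) \to (A \to B).

No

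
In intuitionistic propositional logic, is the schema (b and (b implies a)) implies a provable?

This is modus ponens in implicational form, which is intuitionistically derivable.
If a world forces b and b implies a, then applying the implication at that world (which is accessible from itself) gives a.

Yes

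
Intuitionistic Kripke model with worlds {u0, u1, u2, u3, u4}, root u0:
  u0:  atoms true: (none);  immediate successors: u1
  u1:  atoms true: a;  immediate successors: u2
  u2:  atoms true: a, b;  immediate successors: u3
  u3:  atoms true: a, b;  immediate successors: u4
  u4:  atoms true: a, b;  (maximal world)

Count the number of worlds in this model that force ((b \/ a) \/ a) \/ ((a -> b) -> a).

5

u0: forces it.
u1: forces it.
u2: forces it.
u3: forces it.
u4: forces it.
Worlds forcing the formula: {u0, u1, u2, u3, u4}.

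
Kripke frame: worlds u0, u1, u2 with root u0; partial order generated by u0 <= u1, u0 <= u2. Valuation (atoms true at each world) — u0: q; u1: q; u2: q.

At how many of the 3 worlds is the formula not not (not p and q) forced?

3

u0: forces it.
u1: forces it.
u2: forces it.
Worlds forcing the formula: {u0, u1, u2}.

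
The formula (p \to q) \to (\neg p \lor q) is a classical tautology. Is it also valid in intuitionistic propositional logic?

No

This is the material-implication-as-disjunction principle, which is not intuitionistically valid.
A Kripke countermodel: worlds w0, w1; order generated by w0 \le w1; atoms true at each world — w0:{}; w1:{p,q}.
w0 \nVdash (p \to q) \to (\neg p \lor q): already at w0 itself, w0 \Vdash p \to q but w0 \nVdash \neg p \lor q.
w0 \nVdash \neg p \lor q: neither disjunct is forced at w0.
w0 \nVdash \neg p since w1 is accessible from w0 and w1 \Vdash p.
So the root w0 does not force the formula.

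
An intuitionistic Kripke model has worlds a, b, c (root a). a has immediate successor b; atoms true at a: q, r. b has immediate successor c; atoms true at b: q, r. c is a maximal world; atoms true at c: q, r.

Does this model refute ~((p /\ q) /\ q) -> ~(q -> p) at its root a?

a ||- ~((p /\ q) /\ q) -> ~(q -> p): every world accessible from a that forces ~((p /\ q) /\ q) (namely a, b, c) also forces ~(q -> p).
So the root a forces ~((p /\ q) /\ q) -> ~(q -> p); the model is not a countermodel.

No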